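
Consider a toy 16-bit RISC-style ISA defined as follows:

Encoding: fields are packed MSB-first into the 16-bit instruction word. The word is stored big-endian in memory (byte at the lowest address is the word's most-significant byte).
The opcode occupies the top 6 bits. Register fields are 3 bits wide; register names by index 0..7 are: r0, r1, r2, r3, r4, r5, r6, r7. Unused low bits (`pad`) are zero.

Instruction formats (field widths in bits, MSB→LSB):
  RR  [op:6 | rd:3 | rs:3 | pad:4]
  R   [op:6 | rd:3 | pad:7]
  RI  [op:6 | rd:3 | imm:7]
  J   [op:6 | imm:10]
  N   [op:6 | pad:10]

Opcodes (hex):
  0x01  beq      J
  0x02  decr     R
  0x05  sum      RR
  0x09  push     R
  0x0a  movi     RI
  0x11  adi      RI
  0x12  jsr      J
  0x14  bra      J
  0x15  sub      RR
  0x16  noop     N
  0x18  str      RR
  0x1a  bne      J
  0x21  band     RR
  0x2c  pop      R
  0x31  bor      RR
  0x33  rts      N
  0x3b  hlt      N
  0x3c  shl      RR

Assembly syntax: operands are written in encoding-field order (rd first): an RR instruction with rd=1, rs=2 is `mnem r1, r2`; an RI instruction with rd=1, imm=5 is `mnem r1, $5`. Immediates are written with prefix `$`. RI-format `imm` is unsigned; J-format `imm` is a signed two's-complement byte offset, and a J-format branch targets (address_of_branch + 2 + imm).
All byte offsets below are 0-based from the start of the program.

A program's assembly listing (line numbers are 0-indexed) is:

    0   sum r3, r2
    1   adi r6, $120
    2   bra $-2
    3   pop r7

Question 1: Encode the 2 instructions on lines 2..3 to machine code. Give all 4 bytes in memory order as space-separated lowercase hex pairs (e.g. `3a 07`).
53 fe b3 80

line 2 (bra): pack op=0x14:6|imm=-2:10 = 0x53fe; big→ 53 fe
line 3 (pop): pack op=0x2c:6|rd=7:3|pad=0:7 = 0xb380; big→ b3 80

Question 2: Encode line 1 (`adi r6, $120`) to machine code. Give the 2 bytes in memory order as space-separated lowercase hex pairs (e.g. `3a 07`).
47 78

line 1 (adi): pack op=0x11:6|rd=6:3|imm=120:7 = 0x4778; big→ 47 78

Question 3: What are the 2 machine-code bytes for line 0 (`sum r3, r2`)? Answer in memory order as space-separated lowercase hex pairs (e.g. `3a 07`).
15 a0

line 0 (sum): pack op=0x5:6|rd=3:3|rs=2:3|pad=0:4 = 0x15a0; big→ 15 a0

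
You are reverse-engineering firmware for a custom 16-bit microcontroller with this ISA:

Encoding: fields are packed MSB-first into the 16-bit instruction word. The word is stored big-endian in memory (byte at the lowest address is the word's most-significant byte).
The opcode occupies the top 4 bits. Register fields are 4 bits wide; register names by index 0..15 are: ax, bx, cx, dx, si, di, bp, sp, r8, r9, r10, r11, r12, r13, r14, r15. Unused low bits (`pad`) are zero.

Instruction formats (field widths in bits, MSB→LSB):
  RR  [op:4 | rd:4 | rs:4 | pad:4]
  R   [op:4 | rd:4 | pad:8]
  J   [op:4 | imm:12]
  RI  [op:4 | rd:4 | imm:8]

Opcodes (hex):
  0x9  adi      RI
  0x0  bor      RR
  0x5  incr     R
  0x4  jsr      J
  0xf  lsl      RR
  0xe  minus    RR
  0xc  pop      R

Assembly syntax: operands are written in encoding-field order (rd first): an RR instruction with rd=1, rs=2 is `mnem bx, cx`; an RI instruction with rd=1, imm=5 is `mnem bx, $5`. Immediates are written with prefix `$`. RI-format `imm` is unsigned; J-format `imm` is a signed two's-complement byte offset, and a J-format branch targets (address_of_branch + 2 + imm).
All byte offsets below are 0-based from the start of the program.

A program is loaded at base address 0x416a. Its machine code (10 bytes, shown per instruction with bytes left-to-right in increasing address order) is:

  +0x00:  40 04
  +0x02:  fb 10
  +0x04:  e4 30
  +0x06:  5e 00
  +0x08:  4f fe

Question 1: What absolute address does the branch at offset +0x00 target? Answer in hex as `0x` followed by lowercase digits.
0x4170

off 0x00: read 40 04 as big → 0x4004
  op=0x4004>>12=0x4 ⇒ jsr (J)
  imm@[11:0]=0x4 ⇒ $4
  target = base 0x416a + off 0x00 + 2 + imm 4 = 0x4170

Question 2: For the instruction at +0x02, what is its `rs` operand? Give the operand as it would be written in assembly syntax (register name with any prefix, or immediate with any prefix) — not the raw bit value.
bx

[02] fb 10 → 0xfb10
  top 4b → 0xf → lsl [RR]
  [11:8] rd=11 = r11
  [7:4] rs=1 = bx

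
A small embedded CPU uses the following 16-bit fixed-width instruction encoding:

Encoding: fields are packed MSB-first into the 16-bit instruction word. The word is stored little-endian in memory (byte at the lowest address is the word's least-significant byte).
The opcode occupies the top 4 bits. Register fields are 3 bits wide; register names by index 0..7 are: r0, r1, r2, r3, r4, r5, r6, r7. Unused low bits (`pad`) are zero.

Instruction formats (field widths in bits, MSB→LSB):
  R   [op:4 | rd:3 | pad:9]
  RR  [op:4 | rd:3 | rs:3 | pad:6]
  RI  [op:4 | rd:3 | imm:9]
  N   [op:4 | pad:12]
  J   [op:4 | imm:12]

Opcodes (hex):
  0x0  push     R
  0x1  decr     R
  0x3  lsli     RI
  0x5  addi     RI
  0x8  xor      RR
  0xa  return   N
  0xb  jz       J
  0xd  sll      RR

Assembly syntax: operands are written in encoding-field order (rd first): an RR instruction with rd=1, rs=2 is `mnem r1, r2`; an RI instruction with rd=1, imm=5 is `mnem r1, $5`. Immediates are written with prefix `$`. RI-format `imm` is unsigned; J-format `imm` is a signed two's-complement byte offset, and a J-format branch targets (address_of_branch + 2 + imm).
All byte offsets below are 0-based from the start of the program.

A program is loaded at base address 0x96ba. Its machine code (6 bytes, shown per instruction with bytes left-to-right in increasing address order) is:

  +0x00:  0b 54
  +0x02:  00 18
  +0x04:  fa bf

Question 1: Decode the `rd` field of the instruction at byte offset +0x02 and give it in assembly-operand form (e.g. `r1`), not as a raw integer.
r4

@+02  little-endian(00 18) = 0x1800
  opcode bits[15:12]=0x1: decr/R
  [11:9] rd=4 = r4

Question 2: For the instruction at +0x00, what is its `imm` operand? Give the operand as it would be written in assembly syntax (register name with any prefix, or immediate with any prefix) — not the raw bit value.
[00] 0b 54 → 0x540b
  op=0x540b>>12=0x5 ⇒ addi (RI)
  [11:9] rd=2 = r2
  [8:0] imm=11 = $11

$11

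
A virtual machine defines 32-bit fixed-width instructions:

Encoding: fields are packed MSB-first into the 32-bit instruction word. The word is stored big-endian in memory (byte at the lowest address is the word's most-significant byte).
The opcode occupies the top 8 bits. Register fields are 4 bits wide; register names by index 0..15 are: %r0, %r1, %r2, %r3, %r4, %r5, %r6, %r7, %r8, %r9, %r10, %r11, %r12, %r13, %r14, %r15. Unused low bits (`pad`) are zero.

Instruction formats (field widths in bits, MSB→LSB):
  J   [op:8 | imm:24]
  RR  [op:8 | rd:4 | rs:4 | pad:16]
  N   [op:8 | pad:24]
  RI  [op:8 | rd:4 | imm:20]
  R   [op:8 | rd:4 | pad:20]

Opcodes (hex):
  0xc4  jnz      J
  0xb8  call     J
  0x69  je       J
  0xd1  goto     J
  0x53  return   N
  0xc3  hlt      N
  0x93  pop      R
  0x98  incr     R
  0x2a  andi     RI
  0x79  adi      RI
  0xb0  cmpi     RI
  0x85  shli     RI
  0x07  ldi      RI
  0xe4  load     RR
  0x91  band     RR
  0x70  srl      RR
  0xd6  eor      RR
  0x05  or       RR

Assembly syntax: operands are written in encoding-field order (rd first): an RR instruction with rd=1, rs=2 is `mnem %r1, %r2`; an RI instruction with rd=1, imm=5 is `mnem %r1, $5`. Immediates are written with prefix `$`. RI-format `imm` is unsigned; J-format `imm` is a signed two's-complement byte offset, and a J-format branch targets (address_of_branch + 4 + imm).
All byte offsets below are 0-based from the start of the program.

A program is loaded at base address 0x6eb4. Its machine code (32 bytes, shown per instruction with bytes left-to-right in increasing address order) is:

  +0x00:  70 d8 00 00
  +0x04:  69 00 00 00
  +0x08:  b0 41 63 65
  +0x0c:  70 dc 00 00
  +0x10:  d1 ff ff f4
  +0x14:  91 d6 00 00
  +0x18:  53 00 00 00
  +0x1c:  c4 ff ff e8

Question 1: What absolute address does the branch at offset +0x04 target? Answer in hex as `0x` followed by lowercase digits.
off 0x04: read 69 00 00 00 as big → 0x69000000
  op=0x69000000>>24=0x69 ⇒ je (J)
  [23:0] imm=0 = $0
  target = base 0x6eb4 + off 0x04 + 4 + imm 0 = 0x6ebc

0x6ebc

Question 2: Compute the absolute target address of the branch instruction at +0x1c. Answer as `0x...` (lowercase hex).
off 0x1c: read c4 ff ff e8 as big → 0xc4ffffe8
  op=0xc4ffffe8>>24=0xc4 ⇒ jnz (J)
  [23:0] imm=16777192 (s24→-24) = $-24
  target = base 0x6eb4 + off 0x1c + 4 + imm -24 = 0x6ebc

0x6ebc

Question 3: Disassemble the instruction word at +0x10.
goto $-12

@+10  big-endian(d1 ff ff f4) = 0xd1fffff4
  top 8b → 0xd1 → goto [J]
  [23:0] imm=16777204 (s24→-12) = $-12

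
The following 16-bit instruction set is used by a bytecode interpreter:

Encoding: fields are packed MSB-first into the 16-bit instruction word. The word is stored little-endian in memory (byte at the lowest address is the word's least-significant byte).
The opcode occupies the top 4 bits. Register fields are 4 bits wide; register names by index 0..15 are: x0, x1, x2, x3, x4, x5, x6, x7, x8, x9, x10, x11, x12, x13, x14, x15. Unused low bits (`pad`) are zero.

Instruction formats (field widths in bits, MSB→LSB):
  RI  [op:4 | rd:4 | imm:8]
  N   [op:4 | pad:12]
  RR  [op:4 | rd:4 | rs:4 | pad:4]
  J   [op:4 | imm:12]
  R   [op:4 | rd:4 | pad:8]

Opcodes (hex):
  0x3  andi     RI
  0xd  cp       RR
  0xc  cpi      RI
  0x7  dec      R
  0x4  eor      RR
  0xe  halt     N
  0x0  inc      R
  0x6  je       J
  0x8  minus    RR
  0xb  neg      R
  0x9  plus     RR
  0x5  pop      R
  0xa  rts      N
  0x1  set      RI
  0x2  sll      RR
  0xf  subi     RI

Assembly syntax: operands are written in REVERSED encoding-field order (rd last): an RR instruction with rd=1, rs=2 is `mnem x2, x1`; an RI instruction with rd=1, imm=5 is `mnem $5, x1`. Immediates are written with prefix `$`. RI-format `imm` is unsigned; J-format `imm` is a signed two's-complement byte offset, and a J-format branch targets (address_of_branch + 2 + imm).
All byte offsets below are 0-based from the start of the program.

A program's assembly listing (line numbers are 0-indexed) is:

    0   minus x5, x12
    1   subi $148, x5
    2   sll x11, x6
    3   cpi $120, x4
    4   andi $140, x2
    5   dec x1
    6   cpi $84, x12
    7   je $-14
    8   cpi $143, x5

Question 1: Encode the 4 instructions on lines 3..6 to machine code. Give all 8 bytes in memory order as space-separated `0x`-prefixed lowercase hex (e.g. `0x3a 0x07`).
3. cpi fields op=0xc:4|rd=4:4|imm=120:8 → word c478h → 78 c4
4. andi fields op=0x3:4|rd=2:4|imm=140:8 → word 328ch → 8c 32
5. dec fields op=0x7:4|rd=1:4|pad=0:8 → word 7100h → 00 71
6. cpi fields op=0xc:4|rd=12:4|imm=84:8 → word cc54h → 54 cc

0x78 0xc4 0x8c 0x32 0x00 0x71 0x54 0xcc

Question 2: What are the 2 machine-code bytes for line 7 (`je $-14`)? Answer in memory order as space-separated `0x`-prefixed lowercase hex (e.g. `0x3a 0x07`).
L7: je op=0x6:4|imm=-14:12 ⇒ 0x6ff2 ⇒ little f2 6f

0xf2 0x6f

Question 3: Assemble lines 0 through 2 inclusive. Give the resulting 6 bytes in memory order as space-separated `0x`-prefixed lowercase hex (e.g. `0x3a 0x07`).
line 0 (minus): pack op=0x8:4|rd=12:4|rs=5:4|pad=0:4 = 0x8c50; little→ 50 8c
line 1 (subi): pack op=0xf:4|rd=5:4|imm=148:8 = 0xf594; little→ 94 f5
line 2 (sll): pack op=0x2:4|rd=6:4|rs=11:4|pad=0:4 = 0x26b0; little→ b0 26

0x50 0x8c 0x94 0xf5 0xb0 0x26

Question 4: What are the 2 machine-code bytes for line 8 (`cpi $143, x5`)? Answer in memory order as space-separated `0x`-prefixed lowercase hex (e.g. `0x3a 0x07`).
0x8f 0xc5

8. cpi fields op=0xc:4|rd=5:4|imm=143:8 → word c58fh → 8f c5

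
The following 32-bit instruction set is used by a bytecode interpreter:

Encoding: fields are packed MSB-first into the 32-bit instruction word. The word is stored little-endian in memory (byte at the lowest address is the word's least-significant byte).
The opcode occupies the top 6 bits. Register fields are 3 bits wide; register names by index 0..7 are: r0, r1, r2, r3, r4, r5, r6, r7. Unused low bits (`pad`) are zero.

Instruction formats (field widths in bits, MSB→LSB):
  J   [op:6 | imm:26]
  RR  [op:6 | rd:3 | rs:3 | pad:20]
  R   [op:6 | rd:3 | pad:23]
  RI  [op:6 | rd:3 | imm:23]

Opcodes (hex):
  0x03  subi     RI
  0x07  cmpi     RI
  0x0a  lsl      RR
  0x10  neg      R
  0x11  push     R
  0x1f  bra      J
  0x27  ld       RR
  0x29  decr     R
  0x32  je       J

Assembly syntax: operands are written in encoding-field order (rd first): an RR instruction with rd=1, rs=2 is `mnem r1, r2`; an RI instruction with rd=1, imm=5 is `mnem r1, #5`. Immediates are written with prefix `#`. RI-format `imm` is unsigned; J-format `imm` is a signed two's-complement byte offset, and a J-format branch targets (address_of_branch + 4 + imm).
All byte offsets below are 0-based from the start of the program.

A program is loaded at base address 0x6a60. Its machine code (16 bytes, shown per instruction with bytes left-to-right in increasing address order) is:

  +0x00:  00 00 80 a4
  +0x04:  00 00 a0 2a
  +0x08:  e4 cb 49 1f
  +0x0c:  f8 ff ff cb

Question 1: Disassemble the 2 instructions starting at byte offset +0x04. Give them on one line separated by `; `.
lsl r5, r2; cmpi r6, #4836324

[04] 00 00 a0 2a → 0x2aa00000
  opcode bits[31:26]=0xa: lsl/RR
  rd: (w>>23)&0x7=0x5 → r5
  rs: (w>>20)&0x7=0x2 → r2
[08] e4 cb 49 1f → 0x1f49cbe4
  opcode bits[31:26]=0x7: cmpi/RI
  rd: (w>>23)&0x7=0x6 → r6
  imm: (w>>0)&0x7fffff=0x49cbe4 → #4836324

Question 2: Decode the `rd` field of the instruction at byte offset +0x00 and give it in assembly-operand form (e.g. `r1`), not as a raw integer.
r1

@+00  little-endian(00 00 80 a4) = 0xa4800000
  top 6b → 0x29 → decr [R]
  rd@[25:23]=0x1 ⇒ r1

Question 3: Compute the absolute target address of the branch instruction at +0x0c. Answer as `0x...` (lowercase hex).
[0c] f8 ff ff cb → 0xcbfffff8
  opcode bits[31:26]=0x32: je/J
  imm@[25:0]=0x3fffff8 (s26→-8) ⇒ #-8
  target = base 0x6a60 + off 0x0c + 4 + imm -8 = 0x6a68

0x6a68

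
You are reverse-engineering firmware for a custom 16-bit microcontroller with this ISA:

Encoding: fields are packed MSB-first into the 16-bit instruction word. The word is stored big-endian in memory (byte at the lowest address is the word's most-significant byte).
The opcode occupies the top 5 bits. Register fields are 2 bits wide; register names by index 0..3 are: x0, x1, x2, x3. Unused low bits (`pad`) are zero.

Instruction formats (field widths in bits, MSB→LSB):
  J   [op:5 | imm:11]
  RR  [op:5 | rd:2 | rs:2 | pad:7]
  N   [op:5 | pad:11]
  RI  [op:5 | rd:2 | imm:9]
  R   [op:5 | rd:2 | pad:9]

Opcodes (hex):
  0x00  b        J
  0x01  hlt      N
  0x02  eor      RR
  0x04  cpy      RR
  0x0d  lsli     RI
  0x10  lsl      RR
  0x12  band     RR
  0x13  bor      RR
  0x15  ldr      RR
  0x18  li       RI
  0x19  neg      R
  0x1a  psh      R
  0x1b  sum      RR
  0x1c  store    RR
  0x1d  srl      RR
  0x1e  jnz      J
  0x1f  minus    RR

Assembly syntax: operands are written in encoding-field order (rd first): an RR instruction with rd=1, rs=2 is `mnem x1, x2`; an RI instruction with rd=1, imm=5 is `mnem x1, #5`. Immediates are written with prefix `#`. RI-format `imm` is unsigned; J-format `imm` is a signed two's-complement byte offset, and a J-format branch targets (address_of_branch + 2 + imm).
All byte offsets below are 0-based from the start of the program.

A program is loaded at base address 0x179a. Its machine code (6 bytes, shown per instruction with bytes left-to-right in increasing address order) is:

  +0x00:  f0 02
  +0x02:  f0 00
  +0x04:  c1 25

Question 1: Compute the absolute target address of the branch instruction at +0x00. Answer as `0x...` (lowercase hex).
0x179e

[00] f0 02 → 0xf002
  top 5b → 0x1e → jnz [J]
  imm@[10:0]=0x2 ⇒ #2
  target = base 0x179a + off 0x00 + 2 + imm 2 = 0x179e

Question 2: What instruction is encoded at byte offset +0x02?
+0x02: f0 00 ⇒ word 0xf000 (big)
  top 5b → 0x1e → jnz [J]
  imm: (w>>0)&0x7ff=0x0 → #0

jnz #0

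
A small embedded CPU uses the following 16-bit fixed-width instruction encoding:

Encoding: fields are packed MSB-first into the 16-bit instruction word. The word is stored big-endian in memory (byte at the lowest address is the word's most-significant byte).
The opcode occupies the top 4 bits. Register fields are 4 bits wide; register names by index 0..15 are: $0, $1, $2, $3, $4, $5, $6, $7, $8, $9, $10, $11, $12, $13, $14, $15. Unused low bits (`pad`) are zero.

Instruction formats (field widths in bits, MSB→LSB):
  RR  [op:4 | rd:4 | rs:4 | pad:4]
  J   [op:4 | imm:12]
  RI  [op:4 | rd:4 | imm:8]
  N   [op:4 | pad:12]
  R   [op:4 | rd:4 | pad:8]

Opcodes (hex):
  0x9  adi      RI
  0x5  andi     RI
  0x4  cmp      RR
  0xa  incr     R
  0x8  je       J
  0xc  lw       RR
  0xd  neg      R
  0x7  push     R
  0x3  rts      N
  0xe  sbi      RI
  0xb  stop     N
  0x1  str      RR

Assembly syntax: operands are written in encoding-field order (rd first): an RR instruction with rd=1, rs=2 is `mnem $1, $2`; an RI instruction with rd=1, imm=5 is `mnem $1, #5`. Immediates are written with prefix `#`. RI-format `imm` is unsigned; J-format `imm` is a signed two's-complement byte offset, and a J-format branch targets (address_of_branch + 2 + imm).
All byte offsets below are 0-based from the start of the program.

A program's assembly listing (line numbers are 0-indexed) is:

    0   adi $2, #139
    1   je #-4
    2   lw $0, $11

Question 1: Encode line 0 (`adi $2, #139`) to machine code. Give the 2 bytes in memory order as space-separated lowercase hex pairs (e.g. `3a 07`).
0. adi fields op=0x9:4|rd=2:4|imm=139:8 → word 928bh → 92 8b

92 8b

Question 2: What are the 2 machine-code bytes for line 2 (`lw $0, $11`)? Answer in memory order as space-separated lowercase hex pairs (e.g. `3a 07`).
c0 b0

2. lw fields op=0xc:4|rd=0:4|rs=11:4|pad=0:4 → word c0b0h → c0 b0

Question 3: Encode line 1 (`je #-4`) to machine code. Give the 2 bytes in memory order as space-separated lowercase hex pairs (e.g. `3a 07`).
8f fc

L1: je op=0x8:4|imm=-4:12 ⇒ 0x8ffc ⇒ big 8f fc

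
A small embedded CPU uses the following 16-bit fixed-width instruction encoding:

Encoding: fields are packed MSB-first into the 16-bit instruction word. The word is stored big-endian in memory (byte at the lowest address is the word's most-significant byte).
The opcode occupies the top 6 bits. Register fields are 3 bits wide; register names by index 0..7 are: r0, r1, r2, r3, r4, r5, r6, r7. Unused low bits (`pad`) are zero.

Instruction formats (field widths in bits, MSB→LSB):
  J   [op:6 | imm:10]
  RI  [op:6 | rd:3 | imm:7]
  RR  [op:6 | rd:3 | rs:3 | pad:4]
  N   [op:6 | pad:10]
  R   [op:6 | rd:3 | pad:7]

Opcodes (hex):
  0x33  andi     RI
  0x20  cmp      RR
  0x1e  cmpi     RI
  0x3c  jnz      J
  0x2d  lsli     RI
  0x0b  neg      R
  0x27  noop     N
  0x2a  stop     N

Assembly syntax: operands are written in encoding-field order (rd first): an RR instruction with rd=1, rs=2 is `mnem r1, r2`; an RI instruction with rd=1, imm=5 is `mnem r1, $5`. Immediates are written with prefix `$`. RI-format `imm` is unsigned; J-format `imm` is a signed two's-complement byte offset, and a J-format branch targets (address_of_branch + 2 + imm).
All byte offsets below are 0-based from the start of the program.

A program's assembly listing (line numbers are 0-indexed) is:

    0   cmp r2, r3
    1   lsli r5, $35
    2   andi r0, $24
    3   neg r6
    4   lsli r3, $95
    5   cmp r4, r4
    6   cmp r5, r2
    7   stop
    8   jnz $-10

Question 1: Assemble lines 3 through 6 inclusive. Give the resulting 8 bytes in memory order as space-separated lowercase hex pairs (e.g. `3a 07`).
L3: neg op=0xb:6|rd=6:3|pad=0:7 ⇒ 0x2f00 ⇒ big 2f 00
L4: lsli op=0x2d:6|rd=3:3|imm=95:7 ⇒ 0xb5df ⇒ big b5 df
L5: cmp op=0x20:6|rd=4:3|rs=4:3|pad=0:4 ⇒ 0x8240 ⇒ big 82 40
L6: cmp op=0x20:6|rd=5:3|rs=2:3|pad=0:4 ⇒ 0x82a0 ⇒ big 82 a0

2f 00 b5 df 82 40 82 a0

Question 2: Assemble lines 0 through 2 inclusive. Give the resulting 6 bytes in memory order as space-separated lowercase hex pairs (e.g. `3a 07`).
0. cmp fields op=0x20:6|rd=2:3|rs=3:3|pad=0:4 → word 8130h → 81 30
1. lsli fields op=0x2d:6|rd=5:3|imm=35:7 → word b6a3h → b6 a3
2. andi fields op=0x33:6|rd=0:3|imm=24:7 → word cc18h → cc 18

81 30 b6 a3 cc 18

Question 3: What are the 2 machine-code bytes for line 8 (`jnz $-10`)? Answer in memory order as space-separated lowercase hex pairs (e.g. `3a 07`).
line 8 (jnz): pack op=0x3c:6|imm=-10:10 = 0xf3f6; big→ f3 f6

f3 f6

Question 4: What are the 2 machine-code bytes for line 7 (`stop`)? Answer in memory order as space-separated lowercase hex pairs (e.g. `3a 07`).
a8 00

L7: stop op=0x2a:6|pad=0:10 ⇒ 0xa800 ⇒ big a8 00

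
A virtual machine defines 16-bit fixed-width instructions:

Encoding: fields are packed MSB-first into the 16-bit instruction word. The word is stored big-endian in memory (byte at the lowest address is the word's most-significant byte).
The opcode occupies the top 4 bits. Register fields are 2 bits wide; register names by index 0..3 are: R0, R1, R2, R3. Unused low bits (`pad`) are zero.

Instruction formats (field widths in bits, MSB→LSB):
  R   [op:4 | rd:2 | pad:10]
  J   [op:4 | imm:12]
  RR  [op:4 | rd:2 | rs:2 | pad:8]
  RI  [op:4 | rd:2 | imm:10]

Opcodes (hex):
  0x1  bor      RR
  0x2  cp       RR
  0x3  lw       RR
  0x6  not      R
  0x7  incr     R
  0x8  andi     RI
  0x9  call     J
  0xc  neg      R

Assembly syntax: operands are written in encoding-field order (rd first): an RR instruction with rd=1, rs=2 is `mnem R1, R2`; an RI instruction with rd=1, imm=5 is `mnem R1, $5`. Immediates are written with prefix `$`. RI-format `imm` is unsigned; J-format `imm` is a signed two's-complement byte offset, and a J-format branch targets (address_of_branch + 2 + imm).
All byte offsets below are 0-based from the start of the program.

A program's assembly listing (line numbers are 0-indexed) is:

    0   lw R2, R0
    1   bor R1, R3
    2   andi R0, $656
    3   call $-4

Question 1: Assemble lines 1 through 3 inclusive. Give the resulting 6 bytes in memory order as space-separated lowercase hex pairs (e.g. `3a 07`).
17 00 82 90 9f fc

line 1 (bor): pack op=0x1:4|rd=1:2|rs=3:2|pad=0:8 = 0x1700; big→ 17 00
line 2 (andi): pack op=0x8:4|rd=0:2|imm=656:10 = 0x8290; big→ 82 90
line 3 (call): pack op=0x9:4|imm=-4:12 = 0x9ffc; big→ 9f fc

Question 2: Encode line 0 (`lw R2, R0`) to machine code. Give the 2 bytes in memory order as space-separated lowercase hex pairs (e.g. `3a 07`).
38 00

line 0 (lw): pack op=0x3:4|rd=2:2|rs=0:2|pad=0:8 = 0x3800; big→ 38 00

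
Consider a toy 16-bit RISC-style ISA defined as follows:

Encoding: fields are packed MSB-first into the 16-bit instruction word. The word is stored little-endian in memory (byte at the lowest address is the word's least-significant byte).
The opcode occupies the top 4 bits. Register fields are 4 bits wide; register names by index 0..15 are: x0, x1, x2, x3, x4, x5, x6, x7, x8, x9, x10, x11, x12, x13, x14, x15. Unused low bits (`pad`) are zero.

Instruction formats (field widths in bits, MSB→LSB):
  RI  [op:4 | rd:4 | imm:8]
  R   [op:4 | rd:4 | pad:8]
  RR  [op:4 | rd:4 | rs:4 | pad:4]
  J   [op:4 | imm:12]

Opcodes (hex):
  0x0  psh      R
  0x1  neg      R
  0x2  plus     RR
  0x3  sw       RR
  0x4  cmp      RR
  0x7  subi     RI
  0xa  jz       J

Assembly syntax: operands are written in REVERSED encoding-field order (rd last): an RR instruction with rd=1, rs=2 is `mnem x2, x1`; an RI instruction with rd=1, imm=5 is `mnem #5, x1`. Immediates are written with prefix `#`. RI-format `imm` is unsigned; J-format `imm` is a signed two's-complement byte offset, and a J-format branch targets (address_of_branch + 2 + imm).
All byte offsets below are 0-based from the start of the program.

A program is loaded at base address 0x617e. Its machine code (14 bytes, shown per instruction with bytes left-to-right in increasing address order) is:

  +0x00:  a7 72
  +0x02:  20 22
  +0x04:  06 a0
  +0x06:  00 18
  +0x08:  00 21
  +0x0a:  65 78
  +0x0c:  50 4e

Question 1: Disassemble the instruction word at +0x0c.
cmp x5, x14

@+0c  little-endian(50 4e) = 0x4e50
  op=0x4e50>>12=0x4 ⇒ cmp (RR)
  [11:8] rd=14 = x14
  [7:4] rs=5 = x5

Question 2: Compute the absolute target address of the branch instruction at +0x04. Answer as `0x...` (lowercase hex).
[04] 06 a0 → 0xa006
  top 4b → 0xa → jz [J]
  [11:0] imm=6 = #6
  target = base 0x617e + off 0x04 + 2 + imm 6 = 0x618a

0x618a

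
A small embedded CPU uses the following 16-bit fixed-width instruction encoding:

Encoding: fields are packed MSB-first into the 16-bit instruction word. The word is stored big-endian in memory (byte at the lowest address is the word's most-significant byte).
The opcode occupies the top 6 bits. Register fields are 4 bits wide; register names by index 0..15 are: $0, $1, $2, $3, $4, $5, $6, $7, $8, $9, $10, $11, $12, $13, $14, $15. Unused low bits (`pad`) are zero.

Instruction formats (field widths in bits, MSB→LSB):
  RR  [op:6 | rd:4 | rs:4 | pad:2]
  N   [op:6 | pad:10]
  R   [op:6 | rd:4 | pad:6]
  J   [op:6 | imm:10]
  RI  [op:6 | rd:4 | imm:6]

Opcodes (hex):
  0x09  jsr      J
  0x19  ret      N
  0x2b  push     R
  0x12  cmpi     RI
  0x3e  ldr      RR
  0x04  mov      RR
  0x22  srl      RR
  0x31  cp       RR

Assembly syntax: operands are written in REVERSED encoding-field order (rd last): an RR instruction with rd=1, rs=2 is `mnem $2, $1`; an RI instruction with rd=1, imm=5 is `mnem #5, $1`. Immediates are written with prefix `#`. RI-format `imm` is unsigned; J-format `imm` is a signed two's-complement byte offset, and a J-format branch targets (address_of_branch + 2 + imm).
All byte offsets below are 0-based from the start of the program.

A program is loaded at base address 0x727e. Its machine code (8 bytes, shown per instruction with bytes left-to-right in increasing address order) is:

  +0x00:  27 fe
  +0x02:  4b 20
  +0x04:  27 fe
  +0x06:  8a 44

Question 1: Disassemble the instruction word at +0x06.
srl $1, $9

[06] 8a 44 → 0x8a44
  op=0x8a44>>10=0x22 ⇒ srl (RR)
  rd@[9:6]=0x9 ⇒ $9
  rs@[5:2]=0x1 ⇒ $1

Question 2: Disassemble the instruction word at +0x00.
[00] 27 fe → 0x27fe
  opcode bits[15:10]=0x9: jsr/J
  [9:0] imm=1022 (s10→-2) = #-2

jsr #-2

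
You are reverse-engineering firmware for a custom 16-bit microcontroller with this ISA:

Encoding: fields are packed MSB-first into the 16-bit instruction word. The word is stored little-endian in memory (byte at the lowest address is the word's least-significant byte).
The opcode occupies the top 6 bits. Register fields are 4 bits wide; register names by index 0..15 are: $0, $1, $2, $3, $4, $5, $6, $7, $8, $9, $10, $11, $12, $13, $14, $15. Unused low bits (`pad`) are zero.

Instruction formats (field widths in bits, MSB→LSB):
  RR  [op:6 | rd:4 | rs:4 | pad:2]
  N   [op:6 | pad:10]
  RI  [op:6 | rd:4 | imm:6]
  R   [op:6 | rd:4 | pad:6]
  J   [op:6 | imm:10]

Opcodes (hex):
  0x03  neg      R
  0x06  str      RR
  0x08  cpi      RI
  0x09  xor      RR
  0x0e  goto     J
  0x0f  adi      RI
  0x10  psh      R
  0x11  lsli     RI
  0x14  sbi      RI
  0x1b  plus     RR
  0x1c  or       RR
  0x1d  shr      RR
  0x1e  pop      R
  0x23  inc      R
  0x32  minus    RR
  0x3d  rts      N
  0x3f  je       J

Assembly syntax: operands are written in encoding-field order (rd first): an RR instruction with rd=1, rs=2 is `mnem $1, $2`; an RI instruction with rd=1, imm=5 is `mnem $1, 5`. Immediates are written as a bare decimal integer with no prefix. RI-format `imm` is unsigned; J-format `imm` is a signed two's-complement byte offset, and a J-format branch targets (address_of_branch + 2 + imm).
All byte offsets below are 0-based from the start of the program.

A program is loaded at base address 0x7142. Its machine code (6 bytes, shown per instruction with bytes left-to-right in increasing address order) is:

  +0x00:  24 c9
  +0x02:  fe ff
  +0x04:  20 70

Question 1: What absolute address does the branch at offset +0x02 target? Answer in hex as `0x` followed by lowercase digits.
+0x02: fe ff ⇒ word 0xfffe (little)
  top 6b → 0x3f → je [J]
  imm: (w>>0)&0x3ff=0x3fe (s10→-2) → -2
  target = base 0x7142 + off 0x02 + 2 + imm -2 = 0x7144

0x7144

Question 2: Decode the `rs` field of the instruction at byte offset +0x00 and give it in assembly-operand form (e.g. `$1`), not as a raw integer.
$9

off 0x00: read 24 c9 as little → 0xc924
  opcode bits[15:10]=0x32: minus/RR
  [9:6] rd=4 = $4
  [5:2] rs=9 = $9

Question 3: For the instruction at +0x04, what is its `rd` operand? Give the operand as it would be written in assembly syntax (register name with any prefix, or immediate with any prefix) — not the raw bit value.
$0

@+04  little-endian(20 70) = 0x7020
  op=0x7020>>10=0x1c ⇒ or (RR)
  [9:6] rd=0 = $0
  [5:2] rs=8 = $8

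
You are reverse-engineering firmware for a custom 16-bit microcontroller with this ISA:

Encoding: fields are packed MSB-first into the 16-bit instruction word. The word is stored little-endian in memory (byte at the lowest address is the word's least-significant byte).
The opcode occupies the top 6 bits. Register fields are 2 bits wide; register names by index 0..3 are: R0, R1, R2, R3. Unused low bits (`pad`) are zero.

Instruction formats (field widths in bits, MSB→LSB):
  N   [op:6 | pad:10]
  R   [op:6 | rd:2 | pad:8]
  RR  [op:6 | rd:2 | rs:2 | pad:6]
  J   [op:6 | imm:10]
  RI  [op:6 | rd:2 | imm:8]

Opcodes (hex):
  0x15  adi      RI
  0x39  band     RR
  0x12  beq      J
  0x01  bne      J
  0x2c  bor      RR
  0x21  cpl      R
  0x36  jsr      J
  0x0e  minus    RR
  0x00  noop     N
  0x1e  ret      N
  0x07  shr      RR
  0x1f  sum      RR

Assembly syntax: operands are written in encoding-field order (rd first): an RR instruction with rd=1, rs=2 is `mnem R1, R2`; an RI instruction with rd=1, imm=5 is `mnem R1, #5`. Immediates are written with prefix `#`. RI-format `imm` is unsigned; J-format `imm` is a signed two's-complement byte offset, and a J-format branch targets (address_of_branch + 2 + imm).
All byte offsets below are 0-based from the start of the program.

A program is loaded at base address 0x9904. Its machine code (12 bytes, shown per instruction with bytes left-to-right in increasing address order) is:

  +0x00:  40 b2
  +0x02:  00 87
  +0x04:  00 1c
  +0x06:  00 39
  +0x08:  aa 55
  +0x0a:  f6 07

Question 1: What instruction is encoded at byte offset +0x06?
[06] 00 39 → 0x3900
  opcode bits[15:10]=0xe: minus/RR
  rd: (w>>8)&0x3=0x1 → R1
  rs: (w>>6)&0x3=0x0 → R0

minus R1, R0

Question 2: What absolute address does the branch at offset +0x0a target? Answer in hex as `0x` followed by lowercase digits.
0x9906

off 0x0a: read f6 07 as little → 0x07f6
  top 6b → 0x1 → bne [J]
  imm: (w>>0)&0x3ff=0x3f6 (s10→-10) → #-10
  target = base 0x9904 + off 0x0a + 2 + imm -10 = 0x9906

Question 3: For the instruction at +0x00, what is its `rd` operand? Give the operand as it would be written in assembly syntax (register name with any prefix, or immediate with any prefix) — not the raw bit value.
off 0x00: read 40 b2 as little → 0xb240
  top 6b → 0x2c → bor [RR]
  rd@[9:8]=0x2 ⇒ R2
  rs@[7:6]=0x1 ⇒ R1

R2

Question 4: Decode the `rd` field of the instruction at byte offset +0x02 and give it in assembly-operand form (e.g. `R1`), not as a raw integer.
R3

[02] 00 87 → 0x8700
  op=0x8700>>10=0x21 ⇒ cpl (R)
  rd@[9:8]=0x3 ⇒ R3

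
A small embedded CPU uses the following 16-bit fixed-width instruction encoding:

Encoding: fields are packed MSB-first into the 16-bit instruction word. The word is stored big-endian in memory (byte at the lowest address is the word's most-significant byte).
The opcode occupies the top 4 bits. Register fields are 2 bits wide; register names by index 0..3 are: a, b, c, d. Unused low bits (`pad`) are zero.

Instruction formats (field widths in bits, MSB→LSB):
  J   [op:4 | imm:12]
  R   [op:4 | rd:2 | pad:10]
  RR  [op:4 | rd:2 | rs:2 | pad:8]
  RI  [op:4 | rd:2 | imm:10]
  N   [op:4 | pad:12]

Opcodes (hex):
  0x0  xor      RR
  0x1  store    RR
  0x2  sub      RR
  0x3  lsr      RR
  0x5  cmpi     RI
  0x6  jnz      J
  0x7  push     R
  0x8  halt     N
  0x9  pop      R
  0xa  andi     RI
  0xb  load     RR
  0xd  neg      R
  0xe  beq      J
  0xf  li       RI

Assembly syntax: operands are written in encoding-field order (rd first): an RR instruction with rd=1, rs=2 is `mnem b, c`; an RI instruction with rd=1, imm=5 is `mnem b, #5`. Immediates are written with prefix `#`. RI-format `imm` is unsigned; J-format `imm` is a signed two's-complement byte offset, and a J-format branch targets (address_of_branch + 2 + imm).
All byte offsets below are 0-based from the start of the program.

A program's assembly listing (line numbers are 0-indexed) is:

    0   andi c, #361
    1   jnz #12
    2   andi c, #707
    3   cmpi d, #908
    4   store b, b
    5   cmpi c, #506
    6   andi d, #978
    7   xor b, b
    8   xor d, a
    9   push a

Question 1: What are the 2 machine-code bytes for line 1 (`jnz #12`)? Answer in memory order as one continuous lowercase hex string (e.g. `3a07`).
line 1 (jnz): pack op=0x6:4|imm=12:12 = 0x600c; big→ 60 0c

600c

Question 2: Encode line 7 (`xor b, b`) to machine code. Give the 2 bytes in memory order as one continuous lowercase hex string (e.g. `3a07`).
line 7 (xor): pack op=0x0:4|rd=1:2|rs=1:2|pad=0:8 = 0x0500; big→ 05 00

0500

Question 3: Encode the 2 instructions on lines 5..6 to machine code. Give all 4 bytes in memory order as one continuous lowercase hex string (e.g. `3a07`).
L5: cmpi op=0x5:4|rd=2:2|imm=506:10 ⇒ 0x59fa ⇒ big 59 fa
L6: andi op=0xa:4|rd=3:2|imm=978:10 ⇒ 0xafd2 ⇒ big af d2

59faafd2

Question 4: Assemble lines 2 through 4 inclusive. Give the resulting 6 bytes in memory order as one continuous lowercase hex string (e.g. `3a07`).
aac35f8c1500

L2: andi op=0xa:4|rd=2:2|imm=707:10 ⇒ 0xaac3 ⇒ big aa c3
L3: cmpi op=0x5:4|rd=3:2|imm=908:10 ⇒ 0x5f8c ⇒ big 5f 8c
L4: store op=0x1:4|rd=1:2|rs=1:2|pad=0:8 ⇒ 0x1500 ⇒ big 15 00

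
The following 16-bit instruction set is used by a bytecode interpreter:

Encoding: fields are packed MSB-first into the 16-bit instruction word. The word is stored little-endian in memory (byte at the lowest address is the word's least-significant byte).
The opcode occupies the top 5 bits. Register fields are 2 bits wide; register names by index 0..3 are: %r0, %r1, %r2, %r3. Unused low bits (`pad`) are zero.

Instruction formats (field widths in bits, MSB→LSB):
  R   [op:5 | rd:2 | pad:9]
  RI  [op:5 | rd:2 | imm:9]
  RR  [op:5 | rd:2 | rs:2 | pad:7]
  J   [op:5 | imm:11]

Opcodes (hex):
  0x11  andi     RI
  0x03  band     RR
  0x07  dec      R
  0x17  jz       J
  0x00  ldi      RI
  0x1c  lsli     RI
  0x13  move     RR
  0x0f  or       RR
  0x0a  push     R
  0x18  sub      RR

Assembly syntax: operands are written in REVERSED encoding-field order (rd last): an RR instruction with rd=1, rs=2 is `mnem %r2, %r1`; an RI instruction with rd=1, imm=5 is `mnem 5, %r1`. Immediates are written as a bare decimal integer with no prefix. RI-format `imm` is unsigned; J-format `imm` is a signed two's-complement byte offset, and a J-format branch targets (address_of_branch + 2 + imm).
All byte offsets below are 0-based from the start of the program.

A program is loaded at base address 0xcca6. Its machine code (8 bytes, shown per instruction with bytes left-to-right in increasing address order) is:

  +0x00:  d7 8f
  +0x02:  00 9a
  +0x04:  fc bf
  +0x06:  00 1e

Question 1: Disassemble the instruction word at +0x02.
@+02  little-endian(00 9a) = 0x9a00
  opcode bits[15:11]=0x13: move/RR
  [10:9] rd=1 = %r1
  [8:7] rs=0 = %r0

move %r0, %r1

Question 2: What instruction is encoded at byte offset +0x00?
+0x00: d7 8f ⇒ word 0x8fd7 (little)
  op=0x8fd7>>11=0x11 ⇒ andi (RI)
  rd: (w>>9)&0x3=0x3 → %r3
  imm: (w>>0)&0x1ff=0x1d7 → 471

andi 471, %r3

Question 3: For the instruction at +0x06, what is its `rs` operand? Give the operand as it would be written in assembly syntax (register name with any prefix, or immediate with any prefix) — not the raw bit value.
%r0

@+06  little-endian(00 1e) = 0x1e00
  opcode bits[15:11]=0x3: band/RR
  rd: (w>>9)&0x3=0x3 → %r3
  rs: (w>>7)&0x3=0x0 → %r0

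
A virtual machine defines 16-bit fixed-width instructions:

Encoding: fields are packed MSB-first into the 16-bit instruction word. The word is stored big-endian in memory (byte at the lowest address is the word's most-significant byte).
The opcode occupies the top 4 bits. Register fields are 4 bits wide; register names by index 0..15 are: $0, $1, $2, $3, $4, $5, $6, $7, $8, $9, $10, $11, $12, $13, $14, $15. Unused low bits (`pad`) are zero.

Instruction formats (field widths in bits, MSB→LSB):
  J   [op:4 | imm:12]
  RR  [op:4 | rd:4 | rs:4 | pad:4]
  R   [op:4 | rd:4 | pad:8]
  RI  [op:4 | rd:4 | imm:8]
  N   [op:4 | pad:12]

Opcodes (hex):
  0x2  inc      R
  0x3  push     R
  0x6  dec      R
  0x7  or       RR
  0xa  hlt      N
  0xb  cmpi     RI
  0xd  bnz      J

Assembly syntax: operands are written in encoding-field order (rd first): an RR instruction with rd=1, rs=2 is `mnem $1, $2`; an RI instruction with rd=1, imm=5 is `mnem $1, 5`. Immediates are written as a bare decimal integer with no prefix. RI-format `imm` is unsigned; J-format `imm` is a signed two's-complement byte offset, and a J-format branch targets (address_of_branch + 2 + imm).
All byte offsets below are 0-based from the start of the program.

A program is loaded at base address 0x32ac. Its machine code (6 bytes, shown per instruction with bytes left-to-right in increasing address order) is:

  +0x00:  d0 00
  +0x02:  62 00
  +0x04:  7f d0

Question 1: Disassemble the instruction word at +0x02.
dec $2

+0x02: 62 00 ⇒ word 0x6200 (big)
  top 4b → 0x6 → dec [R]
  rd@[11:8]=0x2 ⇒ $2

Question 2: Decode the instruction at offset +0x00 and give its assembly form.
bnz 0

+0x00: d0 00 ⇒ word 0xd000 (big)
  opcode bits[15:12]=0xd: bnz/J
  imm@[11:0]=0x0 ⇒ 0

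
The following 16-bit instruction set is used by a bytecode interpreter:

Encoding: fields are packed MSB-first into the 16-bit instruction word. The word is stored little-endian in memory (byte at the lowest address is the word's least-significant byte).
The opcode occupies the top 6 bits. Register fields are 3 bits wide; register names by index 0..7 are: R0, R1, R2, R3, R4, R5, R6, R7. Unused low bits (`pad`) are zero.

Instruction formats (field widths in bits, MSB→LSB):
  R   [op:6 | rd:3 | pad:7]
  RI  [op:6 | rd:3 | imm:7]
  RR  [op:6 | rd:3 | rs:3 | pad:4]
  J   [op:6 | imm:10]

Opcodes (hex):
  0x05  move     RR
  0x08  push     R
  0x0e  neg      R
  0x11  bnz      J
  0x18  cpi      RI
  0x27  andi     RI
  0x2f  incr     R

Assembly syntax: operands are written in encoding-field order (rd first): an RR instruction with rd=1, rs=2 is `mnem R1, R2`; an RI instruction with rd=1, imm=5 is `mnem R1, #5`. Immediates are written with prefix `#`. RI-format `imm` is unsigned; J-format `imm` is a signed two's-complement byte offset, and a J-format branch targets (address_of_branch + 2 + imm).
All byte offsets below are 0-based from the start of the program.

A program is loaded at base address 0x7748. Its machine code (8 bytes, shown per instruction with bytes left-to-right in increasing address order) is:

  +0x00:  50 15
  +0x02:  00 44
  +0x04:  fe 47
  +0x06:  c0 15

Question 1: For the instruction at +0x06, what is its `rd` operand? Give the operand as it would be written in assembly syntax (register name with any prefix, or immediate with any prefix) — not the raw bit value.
@+06  little-endian(c0 15) = 0x15c0
  top 6b → 0x5 → move [RR]
  rd: (w>>7)&0x7=0x3 → R3
  rs: (w>>4)&0x7=0x4 → R4

R3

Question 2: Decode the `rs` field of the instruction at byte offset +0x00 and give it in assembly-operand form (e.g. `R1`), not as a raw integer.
R5

@+00  little-endian(50 15) = 0x1550
  opcode bits[15:10]=0x5: move/RR
  rd: (w>>7)&0x7=0x2 → R2
  rs: (w>>4)&0x7=0x5 → R5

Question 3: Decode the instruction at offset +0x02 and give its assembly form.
off 0x02: read 00 44 as little → 0x4400
  op=0x4400>>10=0x11 ⇒ bnz (J)
  imm@[9:0]=0x0 ⇒ #0

bnz #0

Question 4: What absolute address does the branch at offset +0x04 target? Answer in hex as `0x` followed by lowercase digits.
off 0x04: read fe 47 as little → 0x47fe
  top 6b → 0x11 → bnz [J]
  [9:0] imm=1022 (s10→-2) = #-2
  target = base 0x7748 + off 0x04 + 2 + imm -2 = 0x774c

0x774c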